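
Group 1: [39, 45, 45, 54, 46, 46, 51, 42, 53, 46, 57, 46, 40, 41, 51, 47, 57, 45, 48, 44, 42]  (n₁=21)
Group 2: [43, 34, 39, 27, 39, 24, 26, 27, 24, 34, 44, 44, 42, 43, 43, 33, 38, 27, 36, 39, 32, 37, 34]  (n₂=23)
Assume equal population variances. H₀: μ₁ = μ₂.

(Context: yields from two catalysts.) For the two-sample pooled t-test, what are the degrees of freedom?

df = n₁ + n₂ − 2 = 21 + 23 − 2 = 42

degrees of freedom = 42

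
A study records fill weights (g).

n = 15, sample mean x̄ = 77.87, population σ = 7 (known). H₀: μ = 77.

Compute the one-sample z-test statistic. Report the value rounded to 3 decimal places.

test statistic = 0.481

SE = σ/√n = 7/√15 = 1.8074
z = (x̄−μ₀)/SE = (77.87−77)/1.8074 = 0.4814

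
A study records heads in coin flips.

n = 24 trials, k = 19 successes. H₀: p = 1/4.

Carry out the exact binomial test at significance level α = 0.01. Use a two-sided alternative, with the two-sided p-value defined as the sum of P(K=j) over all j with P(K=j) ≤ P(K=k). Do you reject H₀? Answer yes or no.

reject H₀: yes

Exact binomial: n=24, k=19, p₀=1/4=0.2500
P(X=j) = C(n,j)·p₀^j·(1−p₀)^(n−j); p = Σ P(X=j) over j with P(X=j) ≤ P(X=19)
p-value (two-sided) = 0.00000
At α=0.01: p < α → reject H₀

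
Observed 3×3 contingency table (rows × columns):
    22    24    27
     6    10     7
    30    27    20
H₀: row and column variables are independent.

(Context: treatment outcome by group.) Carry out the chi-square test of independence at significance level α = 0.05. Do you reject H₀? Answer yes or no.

Row totals [73, 23, 77], col totals [58, 61, 54], n=173
χ² = (22−24.47)²/24.47 + (24−25.74)²/25.74 + (27−22.79)²/22.79 + (6−7.71)²/7.71 + (10−8.11)²/8.11 + (7−7.18)²/7.18 + (30−25.82)²/25.82 + (27−27.15)²/27.15 + (20−24.03)²/24.03 = 3.3282
df = 4
p-value (upper-tail) = 0.50447
At α=0.05: p ≥ α → fail to reject H₀

reject H₀: no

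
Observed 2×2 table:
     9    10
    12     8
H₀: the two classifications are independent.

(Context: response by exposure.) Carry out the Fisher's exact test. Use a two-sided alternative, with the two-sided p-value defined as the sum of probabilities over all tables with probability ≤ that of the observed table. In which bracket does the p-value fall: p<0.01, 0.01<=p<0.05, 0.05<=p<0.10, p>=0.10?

p-value bracket: p>=0.10

Margins: r₁=19, r₂=20, c₁=21, c₂=18, n=39
p_obs = C(19,9)·C(20,12)/C(39,21); sum pmf over tables with pmf ≤ p_obs
p-value (two-sided) = 0.52725
→ bracket: p>=0.10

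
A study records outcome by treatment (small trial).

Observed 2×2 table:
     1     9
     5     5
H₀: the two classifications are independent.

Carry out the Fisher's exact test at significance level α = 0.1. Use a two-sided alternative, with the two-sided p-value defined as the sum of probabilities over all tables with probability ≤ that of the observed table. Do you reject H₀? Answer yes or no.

reject H₀: no

Margins: r₁=10, r₂=10, c₁=6, c₂=14, n=20
p_obs = C(10,1)·C(10,5)/C(20,6); sum pmf over tables with pmf ≤ p_obs
p-value (two-sided) = 0.14087
At α=0.1: p ≥ α → fail to reject H₀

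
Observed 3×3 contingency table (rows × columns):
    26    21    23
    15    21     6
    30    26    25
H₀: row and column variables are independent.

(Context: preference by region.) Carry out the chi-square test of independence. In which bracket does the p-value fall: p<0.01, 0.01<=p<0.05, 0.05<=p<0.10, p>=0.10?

Row totals [70, 42, 81], col totals [71, 68, 54], n=193
χ² = (26−25.75)²/25.75 + (21−24.66)²/24.66 + (23−19.59)²/19.59 + (15−15.45)²/15.45 + (21−14.80)²/14.80 + (6−11.75)²/11.75 + (30−29.80)²/29.80 + (26−28.54)²/28.54 + (25−22.66)²/22.66 = 7.0373
df = 4
p-value (upper-tail) = 0.13393
→ bracket: p>=0.10

p-value bracket: p>=0.10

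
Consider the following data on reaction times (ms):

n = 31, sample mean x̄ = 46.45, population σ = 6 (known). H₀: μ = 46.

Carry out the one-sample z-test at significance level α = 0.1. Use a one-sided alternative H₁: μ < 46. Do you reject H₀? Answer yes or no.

reject H₀: no

SE = σ/√n = 6/√31 = 1.0776
z = (x̄−μ₀)/SE = (46.45−46)/1.0776 = 0.4176
p-value (one-sided, H₁ less) = 0.66187
At α=0.1: p ≥ α → fail to reject H₀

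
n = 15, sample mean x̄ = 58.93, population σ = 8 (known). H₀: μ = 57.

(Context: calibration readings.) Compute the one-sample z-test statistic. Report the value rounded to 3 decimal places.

test statistic = 0.934

SE = σ/√n = 8/√15 = 2.0656
z = (x̄−μ₀)/SE = (58.93−57)/2.0656 = 0.9344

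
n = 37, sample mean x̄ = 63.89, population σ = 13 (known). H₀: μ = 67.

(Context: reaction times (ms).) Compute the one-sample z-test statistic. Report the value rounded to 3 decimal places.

SE = σ/√n = 13/√37 = 2.1372
z = (x̄−μ₀)/SE = (63.89−67)/2.1372 = -1.4552

test statistic = -1.455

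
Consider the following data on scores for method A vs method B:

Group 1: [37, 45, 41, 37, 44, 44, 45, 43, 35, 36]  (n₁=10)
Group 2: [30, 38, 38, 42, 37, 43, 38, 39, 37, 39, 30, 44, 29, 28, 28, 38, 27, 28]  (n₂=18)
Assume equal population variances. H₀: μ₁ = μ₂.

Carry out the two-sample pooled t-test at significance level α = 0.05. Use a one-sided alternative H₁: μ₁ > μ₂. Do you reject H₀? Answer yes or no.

reject H₀: yes

x̄₁=40.700, s₁=4.029, n₁=10
x̄₂=35.167, s₂=5.773, n₂=18
s_p² = [9·4.029² + 17·5.773²]/26 = 27.4077
SE = √(s_p²·(1/10+1/18)) = 2.0648
t = (40.700−35.167)/2.0648 = 2.6798
df = 26
p-value (one-sided, H₁ greater) = 0.00630
At α=0.05: p < α → reject H₀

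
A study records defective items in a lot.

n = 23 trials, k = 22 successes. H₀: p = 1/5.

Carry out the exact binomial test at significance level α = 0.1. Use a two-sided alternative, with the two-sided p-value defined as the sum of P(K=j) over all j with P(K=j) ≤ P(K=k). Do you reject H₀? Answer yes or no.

Exact binomial: n=23, k=22, p₀=1/5=0.2000
P(X=j) = C(n,j)·p₀^j·(1−p₀)^(n−j); p = Σ P(X=j) over j with P(X=j) ≤ P(X=22)
p-value (two-sided) = 0.00000
At α=0.1: p < α → reject H₀

reject H₀: yes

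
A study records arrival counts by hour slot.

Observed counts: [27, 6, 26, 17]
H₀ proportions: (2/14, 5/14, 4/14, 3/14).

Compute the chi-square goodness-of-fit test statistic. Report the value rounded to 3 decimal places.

n = 76; E_i = n·p_i = [10.86, 27.14, 21.71, 16.29]
χ² = (27−10.86)²/10.86 + (6−27.14)²/27.14 + (26−21.71)²/21.71 + (17−16.29)²/16.29 = 41.3482
df = 3

test statistic = 41.348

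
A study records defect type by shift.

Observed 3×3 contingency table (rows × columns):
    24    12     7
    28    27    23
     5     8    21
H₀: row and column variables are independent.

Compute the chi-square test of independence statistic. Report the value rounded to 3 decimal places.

test statistic = 22.328

Row totals [43, 78, 34], col totals [57, 47, 51], n=155
χ² = (24−15.81)²/15.81 + (12−13.04)²/13.04 + (7−14.15)²/14.15 + (28−28.68)²/28.68 + (27−23.65)²/23.65 + (23−25.66)²/25.66 + (5−12.50)²/12.50 + (8−10.31)²/10.31 + (21−11.19)²/11.19 = 22.3279
df = 4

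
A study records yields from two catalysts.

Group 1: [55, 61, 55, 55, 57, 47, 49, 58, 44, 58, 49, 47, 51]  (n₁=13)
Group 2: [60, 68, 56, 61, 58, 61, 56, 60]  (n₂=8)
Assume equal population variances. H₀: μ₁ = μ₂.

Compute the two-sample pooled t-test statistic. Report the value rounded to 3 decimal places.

x̄₁=52.769, s₁=5.246, n₁=13
x̄₂=60.000, s₂=3.817, n₂=8
s_p² = [12·5.246² + 7·3.817²]/19 = 22.7530
SE = √(s_p²·(1/13+1/8)) = 2.1434
t = (52.769−60.000)/2.1434 = -3.3734
df = 19

test statistic = -3.373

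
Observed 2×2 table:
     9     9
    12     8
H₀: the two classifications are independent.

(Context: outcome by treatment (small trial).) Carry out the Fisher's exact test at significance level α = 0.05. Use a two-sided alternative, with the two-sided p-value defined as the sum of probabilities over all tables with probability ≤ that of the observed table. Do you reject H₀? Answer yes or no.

reject H₀: no

Margins: r₁=18, r₂=20, c₁=21, c₂=17, n=38
p_obs = C(18,9)·C(20,12)/C(38,21); sum pmf over tables with pmf ≤ p_obs
p-value (two-sided) = 0.74464
At α=0.05: p ≥ α → fail to reject H₀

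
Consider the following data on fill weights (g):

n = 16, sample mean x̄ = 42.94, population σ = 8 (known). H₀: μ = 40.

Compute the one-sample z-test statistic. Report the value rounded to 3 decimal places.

test statistic = 1.470

SE = σ/√n = 8/√16 = 2.0000
z = (x̄−μ₀)/SE = (42.94−40)/2.0000 = 1.4700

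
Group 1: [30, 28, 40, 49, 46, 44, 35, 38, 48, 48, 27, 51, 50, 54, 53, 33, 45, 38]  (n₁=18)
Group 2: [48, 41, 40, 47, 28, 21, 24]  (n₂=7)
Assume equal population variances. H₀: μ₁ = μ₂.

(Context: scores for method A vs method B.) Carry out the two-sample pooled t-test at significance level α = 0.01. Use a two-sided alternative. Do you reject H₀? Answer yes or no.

x̄₁=42.056, s₁=8.714, n₁=18
x̄₂=35.571, s₂=11.088, n₂=7
s_p² = [17·8.714² + 6·11.088²]/23 = 88.2026
SE = √(s_p²·(1/18+1/7)) = 4.1834
t = (42.056−35.571)/4.1834 = 1.5500
df = 23
p-value (two-sided) = 0.13480
At α=0.01: p ≥ α → fail to reject H₀

reject H₀: no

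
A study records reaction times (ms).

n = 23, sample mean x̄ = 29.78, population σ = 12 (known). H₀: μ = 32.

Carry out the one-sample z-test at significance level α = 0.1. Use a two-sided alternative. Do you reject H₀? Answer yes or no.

reject H₀: no

SE = σ/√n = 12/√23 = 2.5022
z = (x̄−μ₀)/SE = (29.78−32)/2.5022 = -0.8872
p-value (two-sided) = 0.37496
At α=0.1: p ≥ α → fail to reject H₀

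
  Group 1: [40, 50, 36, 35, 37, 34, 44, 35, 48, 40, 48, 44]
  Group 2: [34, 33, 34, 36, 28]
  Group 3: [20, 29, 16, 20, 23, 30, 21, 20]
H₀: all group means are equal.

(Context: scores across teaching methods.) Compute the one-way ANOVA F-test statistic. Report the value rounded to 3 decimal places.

Group means [40.92, 33.00, 22.38], grand mean 33.400
SSB = Σnᵢ(x̄ᵢ−x̄)² = 1651.208; SSW = ΣΣ(x−x̄ᵢ)² = 558.792
MSB = 1651.208/2 = 825.6042; MSW = 558.792/22 = 25.3996
F = MSB/MSW = 32.5046
df = (2, 22)

test statistic = 32.505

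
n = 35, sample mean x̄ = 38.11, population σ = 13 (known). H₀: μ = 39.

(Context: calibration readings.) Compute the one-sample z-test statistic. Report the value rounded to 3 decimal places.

SE = σ/√n = 13/√35 = 2.1974
z = (x̄−μ₀)/SE = (38.11−39)/2.1974 = -0.4050

test statistic = -0.405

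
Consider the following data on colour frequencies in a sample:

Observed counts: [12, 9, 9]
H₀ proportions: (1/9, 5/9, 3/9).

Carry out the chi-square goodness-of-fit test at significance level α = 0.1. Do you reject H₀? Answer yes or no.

reject H₀: yes

n = 30; E_i = n·p_i = [3.33, 16.67, 10.00]
χ² = (12−3.33)²/3.33 + (9−16.67)²/16.67 + (9−10.00)²/10.00 = 26.1600
df = 2
p-value (upper-tail) = 0.00000
At α=0.1: p < α → reject H₀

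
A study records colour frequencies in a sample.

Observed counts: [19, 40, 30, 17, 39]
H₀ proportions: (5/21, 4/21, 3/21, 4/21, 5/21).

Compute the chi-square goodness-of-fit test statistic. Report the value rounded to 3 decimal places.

test statistic = 21.356

n = 145; E_i = n·p_i = [34.52, 27.62, 20.71, 27.62, 34.52]
χ² = (19−34.52)²/34.52 + (40−27.62)²/27.62 + (30−20.71)²/20.71 + (17−27.62)²/27.62 + (39−34.52)²/34.52 = 21.3562
df = 4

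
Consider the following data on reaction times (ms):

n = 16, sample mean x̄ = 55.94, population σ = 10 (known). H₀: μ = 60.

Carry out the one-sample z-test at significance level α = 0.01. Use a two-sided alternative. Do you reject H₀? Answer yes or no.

SE = σ/√n = 10/√16 = 2.5000
z = (x̄−μ₀)/SE = (55.94−60)/2.5000 = -1.6240
p-value (two-sided) = 0.10438
At α=0.01: p ≥ α → fail to reject H₀

reject H₀: no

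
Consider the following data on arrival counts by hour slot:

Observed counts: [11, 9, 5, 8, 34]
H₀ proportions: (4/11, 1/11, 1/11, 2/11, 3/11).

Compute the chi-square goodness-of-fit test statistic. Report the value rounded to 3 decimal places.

n = 67; E_i = n·p_i = [24.36, 6.09, 6.09, 12.18, 18.27]
χ² = (11−24.36)²/24.36 + (9−6.09)²/6.09 + (5−6.09)²/6.09 + (8−12.18)²/12.18 + (34−18.27)²/18.27 = 23.8868
df = 4

test statistic = 23.887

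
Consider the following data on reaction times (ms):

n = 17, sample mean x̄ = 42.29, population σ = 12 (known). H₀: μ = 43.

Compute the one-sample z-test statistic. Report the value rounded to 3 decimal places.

SE = σ/√n = 12/√17 = 2.9104
z = (x̄−μ₀)/SE = (42.29−43)/2.9104 = -0.2440

test statistic = -0.244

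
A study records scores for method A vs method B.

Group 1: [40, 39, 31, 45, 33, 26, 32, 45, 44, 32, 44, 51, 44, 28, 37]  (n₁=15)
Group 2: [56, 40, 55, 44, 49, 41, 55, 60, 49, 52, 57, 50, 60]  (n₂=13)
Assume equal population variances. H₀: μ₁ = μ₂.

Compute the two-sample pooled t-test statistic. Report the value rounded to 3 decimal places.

test statistic = -4.963

x̄₁=38.067, s₁=7.421, n₁=15
x̄₂=51.385, s₂=6.665, n₂=13
s_p² = [14·7.421² + 12·6.665²]/26 = 50.1542
SE = √(s_p²·(1/15+1/13)) = 2.6836
t = (38.067−51.385)/2.6836 = -4.9627
df = 26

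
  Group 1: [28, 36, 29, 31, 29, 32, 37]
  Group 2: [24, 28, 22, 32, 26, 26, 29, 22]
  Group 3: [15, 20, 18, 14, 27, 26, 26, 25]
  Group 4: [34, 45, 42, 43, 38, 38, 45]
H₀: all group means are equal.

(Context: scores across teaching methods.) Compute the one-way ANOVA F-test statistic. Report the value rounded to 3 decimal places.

test statistic = 28.922

Group means [31.71, 26.12, 21.38, 40.71], grand mean 29.567
SSB = Σnᵢ(x̄ᵢ−x̄)² = 1533.760; SSW = ΣΣ(x−x̄ᵢ)² = 459.607
MSB = 1533.760/3 = 511.2532; MSW = 459.607/26 = 17.6772
F = MSB/MSW = 28.9216
df = (3, 26)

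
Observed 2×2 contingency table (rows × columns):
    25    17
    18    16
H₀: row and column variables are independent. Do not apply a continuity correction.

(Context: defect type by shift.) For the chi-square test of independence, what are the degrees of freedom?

degrees of freedom = 1

df = (r−1)(c−1) = (2−1)·(2−1) = 1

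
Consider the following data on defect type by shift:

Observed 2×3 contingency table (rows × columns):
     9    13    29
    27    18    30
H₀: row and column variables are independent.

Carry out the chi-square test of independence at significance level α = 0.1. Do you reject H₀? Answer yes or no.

Row totals [51, 75], col totals [36, 31, 59], n=126
χ² = (9−14.57)²/14.57 + (13−12.55)²/12.55 + (29−23.88)²/23.88 + (27−21.43)²/21.43 + (18−18.45)²/18.45 + (30−35.12)²/35.12 = 5.4497
df = 2
p-value (upper-tail) = 0.06556
At α=0.1: p < α → reject H₀

reject H₀: yes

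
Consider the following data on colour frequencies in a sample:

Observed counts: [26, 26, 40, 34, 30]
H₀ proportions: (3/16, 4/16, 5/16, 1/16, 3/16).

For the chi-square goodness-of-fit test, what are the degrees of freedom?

df = k − 1 = 5 − 1 = 4

degrees of freedom = 4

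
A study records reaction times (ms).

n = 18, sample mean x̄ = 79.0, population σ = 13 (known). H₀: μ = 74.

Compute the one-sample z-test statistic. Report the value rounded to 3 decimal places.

SE = σ/√n = 13/√18 = 3.0641
z = (x̄−μ₀)/SE = (79.0−74)/3.0641 = 1.6318

test statistic = 1.632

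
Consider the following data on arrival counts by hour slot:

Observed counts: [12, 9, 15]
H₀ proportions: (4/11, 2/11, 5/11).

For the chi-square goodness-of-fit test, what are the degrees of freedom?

degrees of freedom = 2

df = k − 1 = 3 − 1 = 2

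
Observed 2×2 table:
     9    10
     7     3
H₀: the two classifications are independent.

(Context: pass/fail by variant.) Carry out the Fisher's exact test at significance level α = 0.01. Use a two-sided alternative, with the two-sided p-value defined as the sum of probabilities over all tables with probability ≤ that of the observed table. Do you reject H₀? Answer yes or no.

Margins: r₁=19, r₂=10, c₁=16, c₂=13, n=29
p_obs = C(19,9)·C(10,7)/C(29,16); sum pmf over tables with pmf ≤ p_obs
p-value (two-sided) = 0.43348
At α=0.01: p ≥ α → fail to reject H₀

reject H₀: no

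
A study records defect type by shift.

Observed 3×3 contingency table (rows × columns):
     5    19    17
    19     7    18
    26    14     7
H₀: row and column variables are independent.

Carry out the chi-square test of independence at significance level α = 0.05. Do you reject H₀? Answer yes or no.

reject H₀: yes

Row totals [41, 44, 47], col totals [50, 40, 42], n=132
χ² = (5−15.53)²/15.53 + (19−12.42)²/12.42 + (17−13.05)²/13.05 + (19−16.67)²/16.67 + (7−13.33)²/13.33 + (18−14.00)²/14.00 + (26−17.80)²/17.80 + (14−14.24)²/14.24 + (7−14.95)²/14.95 = 24.3064
df = 4
p-value (upper-tail) = 0.00007
At α=0.05: p < α → reject H₀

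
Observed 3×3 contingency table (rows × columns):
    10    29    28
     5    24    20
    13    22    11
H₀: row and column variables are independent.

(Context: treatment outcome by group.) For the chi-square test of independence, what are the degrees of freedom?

degrees of freedom = 4

df = (r−1)(c−1) = (3−1)·(3−1) = 4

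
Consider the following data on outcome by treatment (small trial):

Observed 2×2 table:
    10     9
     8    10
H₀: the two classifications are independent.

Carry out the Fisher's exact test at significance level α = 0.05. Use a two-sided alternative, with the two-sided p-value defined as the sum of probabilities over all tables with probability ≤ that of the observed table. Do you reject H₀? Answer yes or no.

reject H₀: no

Margins: r₁=19, r₂=18, c₁=18, c₂=19, n=37
p_obs = C(19,10)·C(18,8)/C(37,18); sum pmf over tables with pmf ≤ p_obs
p-value (two-sided) = 0.74585
At α=0.05: p ≥ α → fail to reject H₀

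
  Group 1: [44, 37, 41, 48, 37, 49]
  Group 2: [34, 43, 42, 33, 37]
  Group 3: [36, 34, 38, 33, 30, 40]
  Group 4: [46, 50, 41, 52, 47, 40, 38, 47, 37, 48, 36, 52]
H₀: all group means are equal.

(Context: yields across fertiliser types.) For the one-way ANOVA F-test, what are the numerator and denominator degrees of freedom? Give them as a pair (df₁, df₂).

degrees of freedom = [3, 25]

k = 4 groups, N = 29 total
df = (k−1, N−k) = (4−1, 29−4) = (3, 25)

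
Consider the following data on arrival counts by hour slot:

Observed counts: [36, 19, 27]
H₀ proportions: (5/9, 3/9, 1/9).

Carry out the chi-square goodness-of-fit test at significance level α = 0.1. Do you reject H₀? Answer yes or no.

reject H₀: yes

n = 82; E_i = n·p_i = [45.56, 27.33, 9.11]
χ² = (36−45.56)²/45.56 + (19−27.33)²/27.33 + (27−9.11)²/9.11 = 39.6683
df = 2
p-value (upper-tail) = 0.00000
At α=0.1: p < α → reject H₀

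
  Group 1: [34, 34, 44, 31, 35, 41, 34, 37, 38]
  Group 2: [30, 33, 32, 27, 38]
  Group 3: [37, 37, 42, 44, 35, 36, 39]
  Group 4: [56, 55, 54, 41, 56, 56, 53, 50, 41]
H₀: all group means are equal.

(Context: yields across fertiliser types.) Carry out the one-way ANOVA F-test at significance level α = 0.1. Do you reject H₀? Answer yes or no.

Group means [36.44, 32.00, 38.57, 51.33], grand mean 40.667
SSB = Σnᵢ(x̄ᵢ−x̄)² = 1590.730; SSW = ΣΣ(x−x̄ᵢ)² = 565.937
MSB = 1590.730/3 = 530.2434; MSW = 565.937/26 = 21.7668
F = MSB/MSW = 24.3602
df = (3, 26)
p-value (upper-tail) = 0.00000
At α=0.1: p < α → reject H₀

reject H₀: yes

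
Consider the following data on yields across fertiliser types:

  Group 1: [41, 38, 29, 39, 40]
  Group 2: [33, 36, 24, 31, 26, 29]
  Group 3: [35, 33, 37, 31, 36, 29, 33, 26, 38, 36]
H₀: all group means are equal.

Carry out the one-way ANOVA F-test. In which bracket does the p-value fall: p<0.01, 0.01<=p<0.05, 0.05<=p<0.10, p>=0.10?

Group means [37.40, 29.83, 33.40], grand mean 33.333
SSB = Σnᵢ(x̄ᵢ−x̄)² = 156.233; SSW = ΣΣ(x−x̄ᵢ)² = 322.433
MSB = 156.233/2 = 78.1167; MSW = 322.433/18 = 17.9130
F = MSB/MSW = 4.3609
df = (2, 18)
p-value (upper-tail) = 0.02855
→ bracket: 0.01<=p<0.05

p-value bracket: 0.01<=p<0.05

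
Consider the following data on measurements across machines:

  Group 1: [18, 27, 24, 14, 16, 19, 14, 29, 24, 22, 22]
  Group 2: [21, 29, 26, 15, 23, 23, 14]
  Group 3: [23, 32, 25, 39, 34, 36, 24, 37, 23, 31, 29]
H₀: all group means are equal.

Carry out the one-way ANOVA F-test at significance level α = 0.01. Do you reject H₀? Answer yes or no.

reject H₀: yes

Group means [20.82, 21.57, 30.27], grand mean 24.586
SSB = Σnᵢ(x̄ᵢ−x̄)² = 575.502; SSW = ΣΣ(x−x̄ᵢ)² = 781.532
MSB = 575.502/2 = 287.7510; MSW = 781.532/26 = 30.0589
F = MSB/MSW = 9.5729
df = (2, 26)
p-value (upper-tail) = 0.00077
At α=0.01: p < α → reject H₀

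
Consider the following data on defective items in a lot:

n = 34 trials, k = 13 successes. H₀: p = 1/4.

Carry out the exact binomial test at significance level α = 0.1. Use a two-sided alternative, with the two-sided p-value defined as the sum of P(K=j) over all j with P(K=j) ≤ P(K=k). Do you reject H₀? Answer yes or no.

reject H₀: no

Exact binomial: n=34, k=13, p₀=1/4=0.2500
P(X=j) = C(n,j)·p₀^j·(1−p₀)^(n−j); p = Σ P(X=j) over j with P(X=j) ≤ P(X=13)
p-value (two-sided) = 0.11009
At α=0.1: p ≥ α → fail to reject H₀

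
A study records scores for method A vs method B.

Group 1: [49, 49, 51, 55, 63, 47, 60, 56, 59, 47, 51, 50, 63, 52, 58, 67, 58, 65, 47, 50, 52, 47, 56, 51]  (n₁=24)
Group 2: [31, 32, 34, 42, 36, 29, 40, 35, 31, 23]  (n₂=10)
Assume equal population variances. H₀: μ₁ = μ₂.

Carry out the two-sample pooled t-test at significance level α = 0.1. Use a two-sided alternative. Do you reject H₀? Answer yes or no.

reject H₀: yes

x̄₁=54.292, s₁=6.132, n₁=24
x̄₂=33.300, s₂=5.458, n₂=10
s_p² = [23·6.132² + 9·5.458²]/32 = 35.4081
SE = √(s_p²·(1/24+1/10)) = 2.2397
t = (54.292−33.300)/2.2397 = 9.3726
df = 32
p-value (two-sided) = 0.00000
At α=0.1: p < α → reject H₀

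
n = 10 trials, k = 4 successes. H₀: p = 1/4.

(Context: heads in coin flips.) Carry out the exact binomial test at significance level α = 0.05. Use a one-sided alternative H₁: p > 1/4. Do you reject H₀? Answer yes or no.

Exact binomial: n=10, k=4, p₀=1/4=0.2500
P(X≥4) from Σ C(n,i)·p₀^i·(1−p₀)^(n−i)
p-value (one-sided, H₁ greater) = 0.22412
At α=0.05: p ≥ α → fail to reject H₀

reject H₀: no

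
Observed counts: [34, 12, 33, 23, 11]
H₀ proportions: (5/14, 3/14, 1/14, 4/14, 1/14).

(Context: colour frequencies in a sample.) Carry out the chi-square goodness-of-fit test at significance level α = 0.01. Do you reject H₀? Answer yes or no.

reject H₀: yes

n = 113; E_i = n·p_i = [40.36, 24.21, 8.07, 32.29, 8.07]
χ² = (34−40.36)²/40.36 + (12−24.21)²/24.21 + (33−8.07)²/8.07 + (23−32.29)²/32.29 + (11−8.07)²/8.07 = 87.8876
df = 4
p-value (upper-tail) = 0.00000
At α=0.01: p < α → reject H₀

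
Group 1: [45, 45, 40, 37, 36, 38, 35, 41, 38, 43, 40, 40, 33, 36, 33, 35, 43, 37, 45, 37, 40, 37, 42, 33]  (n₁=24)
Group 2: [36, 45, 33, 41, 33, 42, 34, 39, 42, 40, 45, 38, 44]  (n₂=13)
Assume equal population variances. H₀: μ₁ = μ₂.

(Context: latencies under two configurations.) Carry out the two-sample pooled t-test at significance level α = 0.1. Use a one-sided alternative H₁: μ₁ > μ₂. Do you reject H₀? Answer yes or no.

reject H₀: no

x̄₁=38.708, s₁=3.793, n₁=24
x̄₂=39.385, s₂=4.331, n₂=13
s_p² = [23·3.793² + 12·4.331²]/35 = 15.8867
SE = √(s_p²·(1/24+1/13)) = 1.3726
t = (38.708−39.385)/1.3726 = -0.4927
df = 35
p-value (one-sided, H₁ greater) = 0.68735
At α=0.1: p ≥ α → fail to reject H₀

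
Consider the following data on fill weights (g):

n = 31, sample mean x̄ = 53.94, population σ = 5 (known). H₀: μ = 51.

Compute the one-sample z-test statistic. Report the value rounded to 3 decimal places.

test statistic = 3.274

SE = σ/√n = 5/√31 = 0.8980
z = (x̄−μ₀)/SE = (53.94−51)/0.8980 = 3.2738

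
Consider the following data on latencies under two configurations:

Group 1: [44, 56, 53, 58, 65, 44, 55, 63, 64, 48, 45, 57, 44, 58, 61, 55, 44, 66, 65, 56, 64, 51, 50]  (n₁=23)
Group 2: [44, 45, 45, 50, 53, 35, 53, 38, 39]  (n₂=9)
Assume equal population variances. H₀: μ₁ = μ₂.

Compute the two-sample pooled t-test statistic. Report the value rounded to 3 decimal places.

x̄₁=55.043, s₁=7.642, n₁=23
x̄₂=44.667, s₂=6.500, n₂=9
s_p² = [22·7.642² + 8·6.500²]/30 = 54.0986
SE = √(s_p²·(1/23+1/9)) = 2.8919
t = (55.043−44.667)/2.8919 = 3.5882
df = 30

test statistic = 3.588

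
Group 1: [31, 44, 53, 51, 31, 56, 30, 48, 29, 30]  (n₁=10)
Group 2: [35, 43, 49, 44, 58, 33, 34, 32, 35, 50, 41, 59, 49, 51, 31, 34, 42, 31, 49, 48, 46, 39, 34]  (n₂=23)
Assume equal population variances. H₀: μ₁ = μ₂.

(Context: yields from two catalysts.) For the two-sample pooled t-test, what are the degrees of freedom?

df = n₁ + n₂ − 2 = 10 + 23 − 2 = 31

degrees of freedom = 31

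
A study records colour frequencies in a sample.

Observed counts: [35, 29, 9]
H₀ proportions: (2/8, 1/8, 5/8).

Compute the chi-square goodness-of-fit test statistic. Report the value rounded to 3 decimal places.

n = 73; E_i = n·p_i = [18.25, 9.12, 45.62]
χ² = (35−18.25)²/18.25 + (29−9.12)²/9.12 + (9−45.62)²/45.62 = 88.0630
df = 2

test statistic = 88.063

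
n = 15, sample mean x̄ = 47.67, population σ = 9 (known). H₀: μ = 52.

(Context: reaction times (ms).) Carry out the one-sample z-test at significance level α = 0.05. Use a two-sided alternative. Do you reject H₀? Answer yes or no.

SE = σ/√n = 9/√15 = 2.3238
z = (x̄−μ₀)/SE = (47.67−52)/2.3238 = -1.8633
p-value (two-sided) = 0.06242
At α=0.05: p ≥ α → fail to reject H₀

reject H₀: no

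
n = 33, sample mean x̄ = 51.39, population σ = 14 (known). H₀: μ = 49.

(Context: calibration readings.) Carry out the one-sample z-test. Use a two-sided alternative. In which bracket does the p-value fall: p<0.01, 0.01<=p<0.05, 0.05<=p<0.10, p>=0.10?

p-value bracket: p>=0.10

SE = σ/√n = 14/√33 = 2.4371
z = (x̄−μ₀)/SE = (51.39−49)/2.4371 = 0.9807
p-value (two-sided) = 0.32675
→ bracket: p>=0.10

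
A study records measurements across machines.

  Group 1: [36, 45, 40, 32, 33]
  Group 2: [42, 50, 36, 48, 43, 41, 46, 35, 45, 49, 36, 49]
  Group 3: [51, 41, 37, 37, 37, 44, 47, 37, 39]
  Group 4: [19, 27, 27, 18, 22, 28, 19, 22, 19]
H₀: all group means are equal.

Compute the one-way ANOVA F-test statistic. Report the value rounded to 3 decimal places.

test statistic = 33.904

Group means [37.20, 43.33, 41.11, 22.33], grand mean 36.486
SSB = Σnᵢ(x̄ᵢ−x̄)² = 2560.387; SSW = ΣΣ(x−x̄ᵢ)² = 780.356
MSB = 2560.387/3 = 853.4624; MSW = 780.356/31 = 25.1728
F = MSB/MSW = 33.9042
df = (3, 31)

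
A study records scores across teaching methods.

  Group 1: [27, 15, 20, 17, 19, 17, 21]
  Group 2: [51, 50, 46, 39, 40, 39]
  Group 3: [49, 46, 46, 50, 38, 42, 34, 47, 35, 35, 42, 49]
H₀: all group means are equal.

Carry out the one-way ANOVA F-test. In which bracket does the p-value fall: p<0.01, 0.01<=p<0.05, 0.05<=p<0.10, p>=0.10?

p-value bracket: p<0.01

Group means [19.43, 44.17, 42.75], grand mean 36.560
SSB = Σnᵢ(x̄ᵢ−x̄)² = 2861.362; SSW = ΣΣ(x−x̄ᵢ)² = 636.798
MSB = 2861.362/2 = 1430.6812; MSW = 636.798/22 = 28.9453
F = MSB/MSW = 49.4270
df = (2, 22)
p-value (upper-tail) = 0.00000
→ bracket: p<0.01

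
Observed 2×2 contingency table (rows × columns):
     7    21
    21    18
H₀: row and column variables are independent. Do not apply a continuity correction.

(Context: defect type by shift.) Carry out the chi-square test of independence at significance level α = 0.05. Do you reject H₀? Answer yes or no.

Row totals [28, 39], col totals [28, 39], n=67
χ² = (7−11.70)²/11.70 + (21−16.30)²/16.30 + (21−16.30)²/16.30 + (18−22.70)²/22.70 = 5.5751
df = 1
p-value (upper-tail) = 0.01822
At α=0.05: p < α → reject H₀

reject H₀: yes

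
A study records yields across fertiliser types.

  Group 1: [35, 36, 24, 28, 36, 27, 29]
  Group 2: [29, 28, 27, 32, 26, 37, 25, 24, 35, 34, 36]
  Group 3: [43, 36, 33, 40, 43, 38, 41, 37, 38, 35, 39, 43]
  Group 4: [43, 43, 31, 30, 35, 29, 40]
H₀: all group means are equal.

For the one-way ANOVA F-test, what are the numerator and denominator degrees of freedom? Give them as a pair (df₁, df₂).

degrees of freedom = [3, 33]

k = 4 groups, N = 37 total
df = (k−1, N−k) = (4−1, 37−4) = (3, 33)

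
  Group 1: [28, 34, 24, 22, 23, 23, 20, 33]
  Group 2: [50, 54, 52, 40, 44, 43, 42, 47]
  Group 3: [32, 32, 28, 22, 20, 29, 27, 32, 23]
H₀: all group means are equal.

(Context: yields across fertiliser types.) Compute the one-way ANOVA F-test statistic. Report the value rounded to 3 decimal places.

test statistic = 44.057

Group means [25.88, 46.50, 27.22], grand mean 32.960
SSB = Σnᵢ(x̄ᵢ−x̄)² = 2164.529; SSW = ΣΣ(x−x̄ᵢ)² = 540.431
MSB = 2164.529/2 = 1082.2647; MSW = 540.431/22 = 24.5650
F = MSB/MSW = 44.0571
df = (2, 22)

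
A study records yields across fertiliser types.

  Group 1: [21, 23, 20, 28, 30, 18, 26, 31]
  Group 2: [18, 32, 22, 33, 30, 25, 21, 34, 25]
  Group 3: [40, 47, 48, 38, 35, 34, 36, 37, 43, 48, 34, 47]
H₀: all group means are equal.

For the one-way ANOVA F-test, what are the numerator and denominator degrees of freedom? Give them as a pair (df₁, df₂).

k = 3 groups, N = 29 total
df = (k−1, N−k) = (3−1, 29−3) = (2, 26)

degrees of freedom = [2, 26]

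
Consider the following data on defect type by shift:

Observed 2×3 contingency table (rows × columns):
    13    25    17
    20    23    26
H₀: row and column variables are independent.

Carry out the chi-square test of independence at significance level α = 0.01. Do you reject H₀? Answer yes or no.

Row totals [55, 69], col totals [33, 48, 43], n=124
χ² = (13−14.64)²/14.64 + (25−21.29)²/21.29 + (17−19.07)²/19.07 + (20−18.36)²/18.36 + (23−26.71)²/26.71 + (26−23.93)²/23.93 = 1.8954
df = 2
p-value (upper-tail) = 0.38763
At α=0.01: p ≥ α → fail to reject H₀

reject H₀: no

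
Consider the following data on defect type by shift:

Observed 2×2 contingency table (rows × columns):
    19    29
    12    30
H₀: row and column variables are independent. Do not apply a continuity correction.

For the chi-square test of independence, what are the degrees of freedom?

degrees of freedom = 1

df = (r−1)(c−1) = (2−1)·(2−1) = 1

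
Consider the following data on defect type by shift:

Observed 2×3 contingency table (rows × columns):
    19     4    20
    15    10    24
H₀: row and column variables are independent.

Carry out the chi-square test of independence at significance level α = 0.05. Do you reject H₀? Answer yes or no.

Row totals [43, 49], col totals [34, 14, 44], n=92
χ² = (19−15.89)²/15.89 + (4−6.54)²/6.54 + (20−20.57)²/20.57 + (15−18.11)²/18.11 + (10−7.46)²/7.46 + (24−23.43)²/23.43 = 3.0272
df = 2
p-value (upper-tail) = 0.22011
At α=0.05: p ≥ α → fail to reject H₀

reject H₀: no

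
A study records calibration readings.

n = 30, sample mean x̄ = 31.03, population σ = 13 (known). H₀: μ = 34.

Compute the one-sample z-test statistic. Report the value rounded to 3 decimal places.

test statistic = -1.251

SE = σ/√n = 13/√30 = 2.3735
z = (x̄−μ₀)/SE = (31.03−34)/2.3735 = -1.2513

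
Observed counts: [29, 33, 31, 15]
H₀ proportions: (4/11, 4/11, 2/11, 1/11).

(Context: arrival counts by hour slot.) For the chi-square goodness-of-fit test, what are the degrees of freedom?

degrees of freedom = 3

df = k − 1 = 4 − 1 = 3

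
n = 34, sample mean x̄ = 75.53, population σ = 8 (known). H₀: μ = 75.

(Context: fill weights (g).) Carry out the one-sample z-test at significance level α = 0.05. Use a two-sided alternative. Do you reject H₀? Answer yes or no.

reject H₀: no

SE = σ/√n = 8/√34 = 1.3720
z = (x̄−μ₀)/SE = (75.53−75)/1.3720 = 0.3863
p-value (two-sided) = 0.69927
At α=0.05: p ≥ α → fail to reject H₀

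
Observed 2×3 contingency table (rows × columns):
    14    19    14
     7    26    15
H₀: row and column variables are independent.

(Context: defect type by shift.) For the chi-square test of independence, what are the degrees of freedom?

degrees of freedom = 2

df = (r−1)(c−1) = (2−1)·(3−1) = 2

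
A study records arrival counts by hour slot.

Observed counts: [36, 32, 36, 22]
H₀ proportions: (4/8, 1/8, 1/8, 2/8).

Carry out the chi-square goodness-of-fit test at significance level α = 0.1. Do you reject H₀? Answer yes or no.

n = 126; E_i = n·p_i = [63.00, 15.75, 15.75, 31.50]
χ² = (36−63.00)²/63.00 + (32−15.75)²/15.75 + (36−15.75)²/15.75 + (22−31.50)²/31.50 = 57.2381
df = 3
p-value (upper-tail) = 0.00000
At α=0.1: p < α → reject H₀

reject H₀: yes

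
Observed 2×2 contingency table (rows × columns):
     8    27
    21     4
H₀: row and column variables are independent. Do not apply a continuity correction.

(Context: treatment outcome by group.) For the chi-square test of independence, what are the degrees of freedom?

df = (r−1)(c−1) = (2−1)·(2−1) = 1

degrees of freedom = 1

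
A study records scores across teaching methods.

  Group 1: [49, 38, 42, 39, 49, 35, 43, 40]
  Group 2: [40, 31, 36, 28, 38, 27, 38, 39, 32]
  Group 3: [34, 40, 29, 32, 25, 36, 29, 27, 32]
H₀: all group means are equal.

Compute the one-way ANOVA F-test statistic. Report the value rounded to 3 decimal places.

Group means [41.88, 34.33, 31.56], grand mean 35.692
SSB = Σnᵢ(x̄ᵢ−x̄)² = 476.441; SSW = ΣΣ(x−x̄ᵢ)² = 545.097
MSB = 476.441/2 = 238.2206; MSW = 545.097/23 = 23.6999
F = MSB/MSW = 10.0516
df = (2, 23)

test statistic = 10.052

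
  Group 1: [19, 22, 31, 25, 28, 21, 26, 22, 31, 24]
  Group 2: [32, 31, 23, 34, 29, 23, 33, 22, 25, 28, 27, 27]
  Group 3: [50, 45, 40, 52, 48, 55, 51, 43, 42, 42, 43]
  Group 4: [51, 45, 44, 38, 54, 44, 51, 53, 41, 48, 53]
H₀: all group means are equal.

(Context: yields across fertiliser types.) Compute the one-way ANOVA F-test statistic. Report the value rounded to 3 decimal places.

test statistic = 71.008

Group means [24.90, 27.83, 46.45, 47.45], grand mean 36.727
SSB = Σnᵢ(x̄ᵢ−x̄)² = 4654.706; SSW = ΣΣ(x−x̄ᵢ)² = 874.021
MSB = 4654.706/3 = 1551.5687; MSW = 874.021/40 = 21.8505
F = MSB/MSW = 71.0083
df = (3, 40)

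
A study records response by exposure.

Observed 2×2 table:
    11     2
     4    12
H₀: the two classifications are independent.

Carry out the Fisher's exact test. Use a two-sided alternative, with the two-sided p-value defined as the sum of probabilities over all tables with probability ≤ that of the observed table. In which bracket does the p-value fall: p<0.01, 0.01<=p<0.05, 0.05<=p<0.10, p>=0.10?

Margins: r₁=13, r₂=16, c₁=15, c₂=14, n=29
p_obs = C(13,11)·C(16,4)/C(29,15); sum pmf over tables with pmf ≤ p_obs
p-value (two-sided) = 0.00251
→ bracket: p<0.01

p-value bracket: p<0.01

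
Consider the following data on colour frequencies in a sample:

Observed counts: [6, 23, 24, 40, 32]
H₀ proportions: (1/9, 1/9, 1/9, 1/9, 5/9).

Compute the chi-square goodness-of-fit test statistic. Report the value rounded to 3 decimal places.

test statistic = 87.098

n = 125; E_i = n·p_i = [13.89, 13.89, 13.89, 13.89, 69.44]
χ² = (6−13.89)²/13.89 + (23−13.89)²/13.89 + (24−13.89)²/13.89 + (40−13.89)²/13.89 + (32−69.44)²/69.44 = 87.0976
df = 4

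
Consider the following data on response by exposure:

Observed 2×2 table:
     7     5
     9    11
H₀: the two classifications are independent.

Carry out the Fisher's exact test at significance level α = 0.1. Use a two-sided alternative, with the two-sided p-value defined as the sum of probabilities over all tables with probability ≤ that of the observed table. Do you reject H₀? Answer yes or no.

Margins: r₁=12, r₂=20, c₁=16, c₂=16, n=32
p_obs = C(12,7)·C(20,9)/C(32,16); sum pmf over tables with pmf ≤ p_obs
p-value (two-sided) = 0.71599
At α=0.1: p ≥ α → fail to reject H₀

reject H₀: no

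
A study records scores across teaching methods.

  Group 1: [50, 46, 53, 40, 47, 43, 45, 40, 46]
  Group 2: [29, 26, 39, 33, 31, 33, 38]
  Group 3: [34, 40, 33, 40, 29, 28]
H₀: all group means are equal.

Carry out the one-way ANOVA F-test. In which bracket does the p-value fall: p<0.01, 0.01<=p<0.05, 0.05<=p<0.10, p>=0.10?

p-value bracket: p<0.01

Group means [45.56, 32.71, 34.00], grand mean 38.318
SSB = Σnᵢ(x̄ᵢ−x̄)² = 803.122; SSW = ΣΣ(x−x̄ᵢ)² = 409.651
MSB = 803.122/2 = 401.5610; MSW = 409.651/19 = 21.5606
F = MSB/MSW = 18.6248
df = (2, 19)
p-value (upper-tail) = 0.00003
→ bracket: p<0.01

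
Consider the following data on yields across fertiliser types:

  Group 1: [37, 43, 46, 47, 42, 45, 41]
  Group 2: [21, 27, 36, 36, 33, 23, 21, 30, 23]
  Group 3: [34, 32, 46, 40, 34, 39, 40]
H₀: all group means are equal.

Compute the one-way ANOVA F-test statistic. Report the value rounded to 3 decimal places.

Group means [43.00, 27.78, 37.86], grand mean 35.478
SSB = Σnᵢ(x̄ᵢ−x̄)² = 969.326; SSW = ΣΣ(x−x̄ᵢ)² = 516.413
MSB = 969.326/2 = 484.6632; MSW = 516.413/20 = 25.8206
F = MSB/MSW = 18.7704
df = (2, 20)

test statistic = 18.770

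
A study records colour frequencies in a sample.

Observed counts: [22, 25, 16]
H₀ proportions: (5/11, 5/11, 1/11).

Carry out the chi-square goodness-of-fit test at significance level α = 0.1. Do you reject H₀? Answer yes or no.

reject H₀: yes

n = 63; E_i = n·p_i = [28.64, 28.64, 5.73]
χ² = (22−28.64)²/28.64 + (25−28.64)²/28.64 + (16−5.73)²/5.73 = 20.4254
df = 2
p-value (upper-tail) = 0.00004
At α=0.1: p < α → reject H₀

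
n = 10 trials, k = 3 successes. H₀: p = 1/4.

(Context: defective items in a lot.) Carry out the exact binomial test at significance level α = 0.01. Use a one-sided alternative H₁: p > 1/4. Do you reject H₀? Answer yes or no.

Exact binomial: n=10, k=3, p₀=1/4=0.2500
P(X≥3) from Σ C(n,i)·p₀^i·(1−p₀)^(n−i)
p-value (one-sided, H₁ greater) = 0.47441
At α=0.01: p ≥ α → fail to reject H₀

reject H₀: no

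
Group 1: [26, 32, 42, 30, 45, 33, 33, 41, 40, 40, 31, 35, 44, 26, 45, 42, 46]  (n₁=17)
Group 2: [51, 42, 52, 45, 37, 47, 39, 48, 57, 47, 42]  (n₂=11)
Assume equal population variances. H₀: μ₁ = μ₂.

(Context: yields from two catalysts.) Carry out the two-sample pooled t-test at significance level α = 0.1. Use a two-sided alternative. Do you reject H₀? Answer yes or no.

x̄₁=37.118, s₁=6.754, n₁=17
x̄₂=46.091, s₂=5.924, n₂=11
s_p² = [16·6.754² + 10·5.924²]/26 = 41.5644
SE = √(s_p²·(1/17+1/11)) = 2.4947
t = (37.118−46.091)/2.4947 = -3.5969
df = 26
p-value (two-sided) = 0.00132
At α=0.1: p < α → reject H₀

reject H₀: yes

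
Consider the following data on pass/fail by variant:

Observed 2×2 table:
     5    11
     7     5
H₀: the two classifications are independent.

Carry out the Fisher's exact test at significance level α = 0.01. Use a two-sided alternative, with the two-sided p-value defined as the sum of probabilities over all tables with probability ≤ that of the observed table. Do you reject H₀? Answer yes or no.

Margins: r₁=16, r₂=12, c₁=12, c₂=16, n=28
p_obs = C(16,5)·C(12,7)/C(28,12); sum pmf over tables with pmf ≤ p_obs
p-value (two-sided) = 0.24953
At α=0.01: p ≥ α → fail to reject H₀

reject H₀: no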